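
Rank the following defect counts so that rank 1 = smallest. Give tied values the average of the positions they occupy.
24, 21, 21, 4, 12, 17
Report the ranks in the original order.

Sorted (ascending): 4, 12, 17, 21, 21, 24
The 2 values of 21 occupy positions 4–5 → average rank (4+5)/2 = 4.5.

6, 4.5, 4.5, 1, 2, 3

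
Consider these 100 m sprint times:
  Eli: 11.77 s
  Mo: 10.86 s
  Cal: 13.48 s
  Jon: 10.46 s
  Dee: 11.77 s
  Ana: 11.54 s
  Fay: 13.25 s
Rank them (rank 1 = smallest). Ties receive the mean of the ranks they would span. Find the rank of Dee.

Sorted (ascending): 10.46, 10.86, 11.54, 11.77, 11.77, 13.25, 13.48
The 2 values of 11.77 occupy positions 4–5 → average rank (4+5)/2 = 4.5.
Dee has value 11.77 s → rank 4.5.

4.5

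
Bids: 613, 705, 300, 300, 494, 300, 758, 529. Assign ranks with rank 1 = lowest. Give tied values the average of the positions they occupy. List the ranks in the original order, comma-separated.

Sorted (ascending): 300, 300, 300, 494, 529, 613, 705, 758
The 3 values of 300 occupy positions 1–3 → average rank 2.

6, 7, 2, 2, 4, 2, 8, 5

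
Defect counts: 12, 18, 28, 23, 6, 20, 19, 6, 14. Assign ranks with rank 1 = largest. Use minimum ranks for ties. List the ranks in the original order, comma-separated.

Sorted (descending): 28, 23, 20, 19, 18, 14, 12, 6, 6
The 2 values of 6 occupy positions 8–9 → each gets rank 8.

7, 5, 1, 2, 8, 3, 4, 8, 6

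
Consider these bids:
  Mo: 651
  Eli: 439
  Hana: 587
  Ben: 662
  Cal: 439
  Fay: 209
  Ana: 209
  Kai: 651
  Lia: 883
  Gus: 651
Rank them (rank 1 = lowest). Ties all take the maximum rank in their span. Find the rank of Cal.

4

Sorted (ascending): 209, 209, 439, 439, 587, 651, 651, 651, 662, 883
The 2 values of 209 occupy positions 1–2 → each gets rank 2.
The 2 values of 439 occupy positions 3–4 → each gets rank 4.
The 3 values of 651 occupy positions 6–8 → each gets rank 8.
Cal has value 439 → rank 4.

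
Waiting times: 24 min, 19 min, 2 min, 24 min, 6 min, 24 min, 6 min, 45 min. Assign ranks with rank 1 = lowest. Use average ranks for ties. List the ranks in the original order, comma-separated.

6, 4, 1, 6, 2.5, 6, 2.5, 8

Sorted (ascending): 2, 6, 6, 19, 24, 24, 24, 45
The 2 values of 6 occupy positions 2–3 → average rank (2+3)/2 = 2.5.
The 3 values of 24 occupy positions 5–7 → average rank 6.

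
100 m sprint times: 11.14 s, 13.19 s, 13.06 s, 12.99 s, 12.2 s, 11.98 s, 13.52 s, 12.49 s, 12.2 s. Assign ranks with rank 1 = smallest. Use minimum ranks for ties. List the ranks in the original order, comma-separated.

1, 8, 7, 6, 3, 2, 9, 5, 3

Sorted (ascending): 11.14, 11.98, 12.2, 12.2, 12.49, 12.99, 13.06, 13.19, 13.52
The 2 values of 12.2 occupy positions 3–4 → each gets rank 3.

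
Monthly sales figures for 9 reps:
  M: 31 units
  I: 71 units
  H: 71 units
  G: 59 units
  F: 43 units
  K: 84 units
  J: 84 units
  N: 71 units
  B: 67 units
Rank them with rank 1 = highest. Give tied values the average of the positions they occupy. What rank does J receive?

Sorted (descending): 84, 84, 71, 71, 71, 67, 59, 43, 31
The 2 values of 84 occupy positions 1–2 → average rank (1+2)/2 = 1.5.
The 3 values of 71 occupy positions 3–5 → average rank 4.
J has value 84 units → rank 1.5.

1.5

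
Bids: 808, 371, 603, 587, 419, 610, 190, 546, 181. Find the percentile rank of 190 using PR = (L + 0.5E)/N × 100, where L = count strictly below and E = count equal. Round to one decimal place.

N = 9.
Strictly below 190: 1. Equal to 190: 1.
PR = (1 + 0.5·1)/9 × 100 = 16.7

16.7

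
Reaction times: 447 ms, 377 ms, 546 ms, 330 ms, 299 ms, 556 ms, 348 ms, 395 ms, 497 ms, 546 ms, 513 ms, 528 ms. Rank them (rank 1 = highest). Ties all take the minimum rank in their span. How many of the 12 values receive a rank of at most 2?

Sorted (descending): 556, 546, 546, 528, 513, 497, 447, 395, 377, 348, 330, 299
The 2 values of 546 occupy positions 2–3 → each gets rank 2.
Ranks ≤ 2: {1, 2, 2} → 3 values.

3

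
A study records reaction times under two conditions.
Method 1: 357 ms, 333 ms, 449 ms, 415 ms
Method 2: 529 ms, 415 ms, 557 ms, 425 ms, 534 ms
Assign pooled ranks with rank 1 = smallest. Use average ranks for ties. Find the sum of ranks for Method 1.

12.5

Sorted (ascending): 333, 357, 415, 415, 425, 449, 529, 534, 557
The 2 values of 415 occupy positions 3–4 → average rank (3+4)/2 = 3.5.
Method 1 values → pooled ranks: 357→2, 333→1, 449→6, 415→3.5
Rank sum = 2 + 1 + 6 + 3.5 = 12.5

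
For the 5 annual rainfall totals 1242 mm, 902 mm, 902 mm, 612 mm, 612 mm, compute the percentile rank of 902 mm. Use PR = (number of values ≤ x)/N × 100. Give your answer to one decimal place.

N = 5.
Strictly below 902: 2. Equal to 902: 2.
PR = 4/5 × 100 = 80.0

80.0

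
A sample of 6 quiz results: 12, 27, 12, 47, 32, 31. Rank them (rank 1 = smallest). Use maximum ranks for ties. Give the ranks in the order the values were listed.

2, 3, 2, 6, 5, 4

Sorted (ascending): 12, 12, 27, 31, 32, 47
The 2 values of 12 occupy positions 1–2 → each gets rank 2.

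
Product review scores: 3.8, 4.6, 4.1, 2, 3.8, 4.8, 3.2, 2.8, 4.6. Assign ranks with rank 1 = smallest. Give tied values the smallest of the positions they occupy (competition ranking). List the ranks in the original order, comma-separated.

Sorted (ascending): 2, 2.8, 3.2, 3.8, 3.8, 4.1, 4.6, 4.6, 4.8
The 2 values of 3.8 occupy positions 4–5 → each gets rank 4.
The 2 values of 4.6 occupy positions 7–8 → each gets rank 7.

4, 7, 6, 1, 4, 9, 3, 2, 7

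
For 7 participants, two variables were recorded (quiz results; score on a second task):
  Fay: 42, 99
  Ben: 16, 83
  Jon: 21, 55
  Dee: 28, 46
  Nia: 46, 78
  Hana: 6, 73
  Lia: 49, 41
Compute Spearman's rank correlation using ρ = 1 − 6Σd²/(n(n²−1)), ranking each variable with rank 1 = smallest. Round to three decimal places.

Ranks of variable 1: 5, 2, 3, 4, 6, 1, 7
Ranks of variable 2: 7, 6, 3, 2, 5, 4, 1
d = r₁ − r₂: -2, -4, 0, 2, 1, -3, 6
d²: 4, 16, 0, 4, 1, 9, 36; Σd² = 70
ρ = 1 − 6·70/(7·48) = 1 − 420/336 = -0.250

-0.250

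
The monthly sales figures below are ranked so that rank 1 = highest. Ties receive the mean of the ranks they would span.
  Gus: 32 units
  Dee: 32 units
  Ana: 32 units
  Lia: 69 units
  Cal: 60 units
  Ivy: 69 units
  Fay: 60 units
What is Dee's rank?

Sorted (descending): 69, 69, 60, 60, 32, 32, 32
The 2 values of 69 occupy positions 1–2 → average rank (1+2)/2 = 1.5.
The 2 values of 60 occupy positions 3–4 → average rank (3+4)/2 = 3.5.
The 3 values of 32 occupy positions 5–7 → average rank 6.
Dee has value 32 units → rank 6.

6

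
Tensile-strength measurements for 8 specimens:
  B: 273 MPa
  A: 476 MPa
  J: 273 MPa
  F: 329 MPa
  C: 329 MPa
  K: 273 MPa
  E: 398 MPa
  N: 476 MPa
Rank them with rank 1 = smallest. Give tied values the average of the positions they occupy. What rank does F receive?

4.5

Sorted (ascending): 273, 273, 273, 329, 329, 398, 476, 476
The 3 values of 273 occupy positions 1–3 → average rank 2.
The 2 values of 329 occupy positions 4–5 → average rank (4+5)/2 = 4.5.
The 2 values of 476 occupy positions 7–8 → average rank (7+8)/2 = 7.5.
F has value 329 MPa → rank 4.5.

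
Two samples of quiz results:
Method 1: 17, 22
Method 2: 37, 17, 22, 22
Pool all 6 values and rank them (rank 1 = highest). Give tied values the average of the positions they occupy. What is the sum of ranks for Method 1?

Sorted (descending): 37, 22, 22, 22, 17, 17
The 3 values of 22 occupy positions 2–4 → average rank 3.
The 2 values of 17 occupy positions 5–6 → average rank (5+6)/2 = 5.5.
Method 1 values → pooled ranks: 17→5.5, 22→3
Rank sum = 5.5 + 3 = 8.5

8.5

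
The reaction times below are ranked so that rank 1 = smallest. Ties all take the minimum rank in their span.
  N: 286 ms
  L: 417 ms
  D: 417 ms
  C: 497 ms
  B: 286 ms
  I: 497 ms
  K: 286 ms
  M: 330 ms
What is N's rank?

Sorted (ascending): 286, 286, 286, 330, 417, 417, 497, 497
The 3 values of 286 occupy positions 1–3 → each gets rank 1.
The 2 values of 417 occupy positions 5–6 → each gets rank 5.
The 2 values of 497 occupy positions 7–8 → each gets rank 7.
N has value 286 ms → rank 1.

1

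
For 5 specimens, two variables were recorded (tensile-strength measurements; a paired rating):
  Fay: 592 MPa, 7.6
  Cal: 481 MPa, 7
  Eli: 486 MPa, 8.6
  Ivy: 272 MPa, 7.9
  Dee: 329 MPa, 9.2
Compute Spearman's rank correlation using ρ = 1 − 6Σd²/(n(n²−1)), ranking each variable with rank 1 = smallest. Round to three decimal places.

Ranks of variable 1: 5, 3, 4, 1, 2
Ranks of variable 2: 2, 1, 4, 3, 5
d = r₁ − r₂: 3, 2, 0, -2, -3
d²: 9, 4, 0, 4, 9; Σd² = 26
ρ = 1 − 6·26/(5·24) = 1 − 156/120 = -0.300

-0.300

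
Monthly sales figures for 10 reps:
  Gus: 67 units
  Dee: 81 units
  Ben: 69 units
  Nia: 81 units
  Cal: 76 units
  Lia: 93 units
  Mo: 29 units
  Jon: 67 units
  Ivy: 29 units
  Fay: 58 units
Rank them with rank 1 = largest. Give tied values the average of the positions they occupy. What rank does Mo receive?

9.5

Sorted (descending): 93, 81, 81, 76, 69, 67, 67, 58, 29, 29
The 2 values of 81 occupy positions 2–3 → average rank (2+3)/2 = 2.5.
The 2 values of 67 occupy positions 6–7 → average rank (6+7)/2 = 6.5.
The 2 values of 29 occupy positions 9–10 → average rank (9+10)/2 = 9.5.
Mo has value 29 units → rank 9.5.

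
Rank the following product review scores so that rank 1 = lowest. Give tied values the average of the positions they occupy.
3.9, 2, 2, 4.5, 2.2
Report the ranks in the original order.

Sorted (ascending): 2, 2, 2.2, 3.9, 4.5
The 2 values of 2 occupy positions 1–2 → average rank (1+2)/2 = 1.5.

4, 1.5, 1.5, 5, 3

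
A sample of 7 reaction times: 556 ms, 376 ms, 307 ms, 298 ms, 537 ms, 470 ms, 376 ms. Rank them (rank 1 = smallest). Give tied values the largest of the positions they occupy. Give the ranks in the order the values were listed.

Sorted (ascending): 298, 307, 376, 376, 470, 537, 556
The 2 values of 376 occupy positions 3–4 → each gets rank 4.

7, 4, 2, 1, 6, 5, 4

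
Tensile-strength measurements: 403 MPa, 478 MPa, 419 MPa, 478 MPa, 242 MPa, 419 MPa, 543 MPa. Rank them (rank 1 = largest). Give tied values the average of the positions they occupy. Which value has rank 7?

242

Sorted (descending): 543, 478, 478, 419, 419, 403, 242
The 2 values of 478 occupy positions 2–3 → average rank (2+3)/2 = 2.5.
The 2 values of 419 occupy positions 4–5 → average rank (4+5)/2 = 4.5.
Rank 7 → value 242.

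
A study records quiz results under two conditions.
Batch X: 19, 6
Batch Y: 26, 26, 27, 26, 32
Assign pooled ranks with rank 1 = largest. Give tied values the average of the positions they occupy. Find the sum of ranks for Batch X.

13

Sorted (descending): 32, 27, 26, 26, 26, 19, 6
The 3 values of 26 occupy positions 3–5 → average rank 4.
Batch X values → pooled ranks: 19→6, 6→7
Rank sum = 6 + 7 = 13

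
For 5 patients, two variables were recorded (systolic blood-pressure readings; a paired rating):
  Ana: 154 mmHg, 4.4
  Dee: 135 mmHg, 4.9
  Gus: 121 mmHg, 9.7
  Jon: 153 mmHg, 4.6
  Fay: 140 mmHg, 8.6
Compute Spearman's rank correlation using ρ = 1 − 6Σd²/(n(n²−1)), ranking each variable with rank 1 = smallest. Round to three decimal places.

-0.900

Ranks of variable 1: 5, 2, 1, 4, 3
Ranks of variable 2: 1, 3, 5, 2, 4
d = r₁ − r₂: 4, -1, -4, 2, -1
d²: 16, 1, 16, 4, 1; Σd² = 38
ρ = 1 − 6·38/(5·24) = 1 − 228/120 = -0.900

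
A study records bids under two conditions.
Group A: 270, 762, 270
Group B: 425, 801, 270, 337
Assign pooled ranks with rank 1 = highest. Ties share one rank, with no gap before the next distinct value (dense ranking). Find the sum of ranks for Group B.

13

Sorted (descending): 801, 762, 425, 337, 270, 270, 270
The 3 values of 270 share dense rank 5.
Remaining distinct values take the next consecutive integers.
Group B values → pooled ranks: 425→3, 801→1, 270→5, 337→4
Rank sum = 3 + 1 + 5 + 4 = 13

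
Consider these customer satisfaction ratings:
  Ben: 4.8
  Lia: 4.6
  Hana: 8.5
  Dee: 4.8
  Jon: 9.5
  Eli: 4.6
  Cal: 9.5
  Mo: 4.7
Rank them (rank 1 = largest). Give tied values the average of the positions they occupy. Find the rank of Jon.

Sorted (descending): 9.5, 9.5, 8.5, 4.8, 4.8, 4.7, 4.6, 4.6
The 2 values of 9.5 occupy positions 1–2 → average rank (1+2)/2 = 1.5.
The 2 values of 4.8 occupy positions 4–5 → average rank (4+5)/2 = 4.5.
The 2 values of 4.6 occupy positions 7–8 → average rank (7+8)/2 = 7.5.
Jon has value 9.5 → rank 1.5.

1.5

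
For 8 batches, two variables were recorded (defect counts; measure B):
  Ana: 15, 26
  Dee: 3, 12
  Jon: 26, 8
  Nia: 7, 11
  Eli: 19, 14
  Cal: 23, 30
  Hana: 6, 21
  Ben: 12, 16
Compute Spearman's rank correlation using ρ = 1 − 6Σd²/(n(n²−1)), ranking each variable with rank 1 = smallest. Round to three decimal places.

0.048

Ranks of variable 1: 5, 1, 8, 3, 6, 7, 2, 4
Ranks of variable 2: 7, 3, 1, 2, 4, 8, 6, 5
d = r₁ − r₂: -2, -2, 7, 1, 2, -1, -4, -1
d²: 4, 4, 49, 1, 4, 1, 16, 1; Σd² = 80
ρ = 1 − 6·80/(8·63) = 1 − 480/504 = 0.048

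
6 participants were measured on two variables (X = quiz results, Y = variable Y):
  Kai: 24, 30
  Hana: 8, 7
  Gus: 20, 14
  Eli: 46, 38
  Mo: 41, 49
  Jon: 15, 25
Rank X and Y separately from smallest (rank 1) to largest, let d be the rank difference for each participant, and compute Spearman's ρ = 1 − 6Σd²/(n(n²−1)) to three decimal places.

0.886

Ranks of variable 1: 4, 1, 3, 6, 5, 2
Ranks of variable 2: 4, 1, 2, 5, 6, 3
d = r₁ − r₂: 0, 0, 1, 1, -1, -1
d²: 0, 0, 1, 1, 1, 1; Σd² = 4
ρ = 1 − 6·4/(6·35) = 1 − 24/210 = 0.886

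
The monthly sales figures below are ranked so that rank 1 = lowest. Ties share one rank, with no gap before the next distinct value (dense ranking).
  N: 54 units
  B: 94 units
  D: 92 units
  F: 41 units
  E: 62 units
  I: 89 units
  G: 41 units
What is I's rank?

4

Sorted (ascending): 41, 41, 54, 62, 89, 92, 94
The 2 values of 41 share dense rank 1.
Remaining distinct values take the next consecutive integers.
I has value 89 units → rank 4.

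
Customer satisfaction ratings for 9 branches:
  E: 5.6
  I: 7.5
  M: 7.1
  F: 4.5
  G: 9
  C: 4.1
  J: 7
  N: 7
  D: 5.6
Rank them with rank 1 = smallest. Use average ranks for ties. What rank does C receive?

1

Sorted (ascending): 4.1, 4.5, 5.6, 5.6, 7, 7, 7.1, 7.5, 9
The 2 values of 5.6 occupy positions 3–4 → average rank (3+4)/2 = 3.5.
The 2 values of 7 occupy positions 5–6 → average rank (5+6)/2 = 5.5.
C has value 4.1 → rank 1.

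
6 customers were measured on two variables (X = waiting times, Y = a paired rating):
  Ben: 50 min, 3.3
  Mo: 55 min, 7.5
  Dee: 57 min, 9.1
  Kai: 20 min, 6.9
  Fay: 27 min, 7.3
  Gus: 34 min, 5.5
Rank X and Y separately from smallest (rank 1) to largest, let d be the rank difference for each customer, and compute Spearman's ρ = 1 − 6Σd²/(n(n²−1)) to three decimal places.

Ranks of variable 1: 4, 5, 6, 1, 2, 3
Ranks of variable 2: 1, 5, 6, 3, 4, 2
d = r₁ − r₂: 3, 0, 0, -2, -2, 1
d²: 9, 0, 0, 4, 4, 1; Σd² = 18
ρ = 1 − 6·18/(6·35) = 1 − 108/210 = 0.486

0.486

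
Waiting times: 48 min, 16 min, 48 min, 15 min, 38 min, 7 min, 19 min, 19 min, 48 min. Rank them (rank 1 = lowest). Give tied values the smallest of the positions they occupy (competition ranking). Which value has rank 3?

16

Sorted (ascending): 7, 15, 16, 19, 19, 38, 48, 48, 48
The 2 values of 19 occupy positions 4–5 → each gets rank 4.
The 3 values of 48 occupy positions 7–9 → each gets rank 7.
Rank 3 → value 16.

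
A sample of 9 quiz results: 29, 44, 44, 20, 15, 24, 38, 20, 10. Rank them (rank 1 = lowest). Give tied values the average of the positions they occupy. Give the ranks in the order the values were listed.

6, 8.5, 8.5, 3.5, 2, 5, 7, 3.5, 1

Sorted (ascending): 10, 15, 20, 20, 24, 29, 38, 44, 44
The 2 values of 20 occupy positions 3–4 → average rank (3+4)/2 = 3.5.
The 2 values of 44 occupy positions 8–9 → average rank (8+9)/2 = 8.5.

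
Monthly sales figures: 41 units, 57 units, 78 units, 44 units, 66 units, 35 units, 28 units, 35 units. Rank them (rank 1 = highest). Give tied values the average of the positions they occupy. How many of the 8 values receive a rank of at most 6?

5

Sorted (descending): 78, 66, 57, 44, 41, 35, 35, 28
The 2 values of 35 occupy positions 6–7 → average rank (6+7)/2 = 6.5.
Ranks ≤ 6: {1, 2, 3, 4, 5} → 5 values.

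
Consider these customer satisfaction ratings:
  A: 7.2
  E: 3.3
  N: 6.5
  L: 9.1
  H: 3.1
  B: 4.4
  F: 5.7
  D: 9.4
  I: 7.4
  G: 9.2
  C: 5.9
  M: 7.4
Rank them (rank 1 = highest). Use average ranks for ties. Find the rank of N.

Sorted (descending): 9.4, 9.2, 9.1, 7.4, 7.4, 7.2, 6.5, 5.9, 5.7, 4.4, 3.3, 3.1
The 2 values of 7.4 occupy positions 4–5 → average rank (4+5)/2 = 4.5.
N has value 6.5 → rank 7.

7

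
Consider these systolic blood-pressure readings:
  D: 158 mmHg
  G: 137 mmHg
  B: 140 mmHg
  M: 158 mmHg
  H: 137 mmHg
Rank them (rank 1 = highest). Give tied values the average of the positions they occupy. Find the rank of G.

Sorted (descending): 158, 158, 140, 137, 137
The 2 values of 158 occupy positions 1–2 → average rank (1+2)/2 = 1.5.
The 2 values of 137 occupy positions 4–5 → average rank (4+5)/2 = 4.5.
G has value 137 mmHg → rank 4.5.

4.5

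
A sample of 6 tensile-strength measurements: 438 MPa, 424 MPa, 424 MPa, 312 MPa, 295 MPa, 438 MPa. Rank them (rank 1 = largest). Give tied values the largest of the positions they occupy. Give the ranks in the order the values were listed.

Sorted (descending): 438, 438, 424, 424, 312, 295
The 2 values of 438 occupy positions 1–2 → each gets rank 2.
The 2 values of 424 occupy positions 3–4 → each gets rank 4.

2, 4, 4, 5, 6, 2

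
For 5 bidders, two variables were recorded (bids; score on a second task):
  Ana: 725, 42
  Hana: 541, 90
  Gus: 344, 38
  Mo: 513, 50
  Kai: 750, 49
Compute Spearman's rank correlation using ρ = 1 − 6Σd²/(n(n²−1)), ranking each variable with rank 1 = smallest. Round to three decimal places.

Ranks of variable 1: 4, 3, 1, 2, 5
Ranks of variable 2: 2, 5, 1, 4, 3
d = r₁ − r₂: 2, -2, 0, -2, 2
d²: 4, 4, 0, 4, 4; Σd² = 16
ρ = 1 − 6·16/(5·24) = 1 − 96/120 = 0.200

0.200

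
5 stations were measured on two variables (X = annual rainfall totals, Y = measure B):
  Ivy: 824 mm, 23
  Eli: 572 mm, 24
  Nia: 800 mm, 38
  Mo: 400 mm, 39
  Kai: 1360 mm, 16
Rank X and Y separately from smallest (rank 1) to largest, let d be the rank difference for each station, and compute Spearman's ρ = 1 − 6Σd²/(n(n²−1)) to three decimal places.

-0.900

Ranks of variable 1: 4, 2, 3, 1, 5
Ranks of variable 2: 2, 3, 4, 5, 1
d = r₁ − r₂: 2, -1, -1, -4, 4
d²: 4, 1, 1, 16, 16; Σd² = 38
ρ = 1 − 6·38/(5·24) = 1 − 228/120 = -0.900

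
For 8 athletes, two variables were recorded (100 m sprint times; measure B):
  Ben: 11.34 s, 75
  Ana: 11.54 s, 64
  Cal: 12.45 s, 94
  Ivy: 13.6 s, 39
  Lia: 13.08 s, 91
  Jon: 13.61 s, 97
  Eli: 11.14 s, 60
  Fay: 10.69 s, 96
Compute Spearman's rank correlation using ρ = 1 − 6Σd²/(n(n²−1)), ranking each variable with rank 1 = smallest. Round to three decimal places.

0.095

Ranks of variable 1: 3, 4, 5, 7, 6, 8, 2, 1
Ranks of variable 2: 4, 3, 6, 1, 5, 8, 2, 7
d = r₁ − r₂: -1, 1, -1, 6, 1, 0, 0, -6
d²: 1, 1, 1, 36, 1, 0, 0, 36; Σd² = 76
ρ = 1 − 6·76/(8·63) = 1 − 456/504 = 0.095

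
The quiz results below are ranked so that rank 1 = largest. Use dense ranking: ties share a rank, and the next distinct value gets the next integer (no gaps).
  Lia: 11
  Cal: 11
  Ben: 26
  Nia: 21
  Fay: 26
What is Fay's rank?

1

Sorted (descending): 26, 26, 21, 11, 11
The 2 values of 26 share dense rank 1.
The 2 values of 11 share dense rank 3.
Remaining distinct values take the next consecutive integers.
Fay has value 26 → rank 1.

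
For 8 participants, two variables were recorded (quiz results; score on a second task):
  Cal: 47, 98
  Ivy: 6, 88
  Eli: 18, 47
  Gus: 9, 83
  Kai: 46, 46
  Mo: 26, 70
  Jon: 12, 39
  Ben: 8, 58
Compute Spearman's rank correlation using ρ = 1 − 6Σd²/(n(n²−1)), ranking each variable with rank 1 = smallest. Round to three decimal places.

-0.048

Ranks of variable 1: 8, 1, 5, 3, 7, 6, 4, 2
Ranks of variable 2: 8, 7, 3, 6, 2, 5, 1, 4
d = r₁ − r₂: 0, -6, 2, -3, 5, 1, 3, -2
d²: 0, 36, 4, 9, 25, 1, 9, 4; Σd² = 88
ρ = 1 − 6·88/(8·63) = 1 − 528/504 = -0.048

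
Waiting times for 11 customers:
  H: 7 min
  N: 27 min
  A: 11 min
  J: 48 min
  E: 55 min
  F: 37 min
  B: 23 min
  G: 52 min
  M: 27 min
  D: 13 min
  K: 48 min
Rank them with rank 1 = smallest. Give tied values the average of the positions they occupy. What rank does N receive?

Sorted (ascending): 7, 11, 13, 23, 27, 27, 37, 48, 48, 52, 55
The 2 values of 27 occupy positions 5–6 → average rank (5+6)/2 = 5.5.
The 2 values of 48 occupy positions 8–9 → average rank (8+9)/2 = 8.5.
N has value 27 min → rank 5.5.

5.5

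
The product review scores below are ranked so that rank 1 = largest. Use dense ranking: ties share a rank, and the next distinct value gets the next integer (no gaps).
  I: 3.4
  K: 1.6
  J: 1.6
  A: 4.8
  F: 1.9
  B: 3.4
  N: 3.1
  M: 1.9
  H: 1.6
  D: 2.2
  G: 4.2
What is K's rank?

7

Sorted (descending): 4.8, 4.2, 3.4, 3.4, 3.1, 2.2, 1.9, 1.9, 1.6, 1.6, 1.6
The 2 values of 3.4 share dense rank 3.
The 2 values of 1.9 share dense rank 6.
The 3 values of 1.6 share dense rank 7.
Remaining distinct values take the next consecutive integers.
K has value 1.6 → rank 7.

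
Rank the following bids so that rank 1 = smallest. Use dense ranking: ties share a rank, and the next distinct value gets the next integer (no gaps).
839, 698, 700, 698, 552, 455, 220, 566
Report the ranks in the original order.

Sorted (ascending): 220, 455, 552, 566, 698, 698, 700, 839
The 2 values of 698 share dense rank 5.
Remaining distinct values take the next consecutive integers.

7, 5, 6, 5, 3, 2, 1, 4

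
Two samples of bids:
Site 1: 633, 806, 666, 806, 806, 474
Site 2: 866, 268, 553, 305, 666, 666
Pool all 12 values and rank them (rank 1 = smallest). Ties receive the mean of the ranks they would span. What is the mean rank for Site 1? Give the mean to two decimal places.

7.50

Sorted (ascending): 268, 305, 474, 553, 633, 666, 666, 666, 806, 806, 806, 866
The 3 values of 666 occupy positions 6–8 → average rank 7.
The 3 values of 806 occupy positions 9–11 → average rank 10.
Site 1 values → pooled ranks: 633→5, 806→10, 666→7, 806→10, 806→10, 474→3
Mean rank = (5 + 10 + 7 + 10 + 10 + 3) / 6 = 7.50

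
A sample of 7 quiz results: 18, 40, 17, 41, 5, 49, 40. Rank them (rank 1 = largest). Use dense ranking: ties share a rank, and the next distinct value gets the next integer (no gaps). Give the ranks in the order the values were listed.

4, 3, 5, 2, 6, 1, 3

Sorted (descending): 49, 41, 40, 40, 18, 17, 5
The 2 values of 40 share dense rank 3.
Remaining distinct values take the next consecutive integers.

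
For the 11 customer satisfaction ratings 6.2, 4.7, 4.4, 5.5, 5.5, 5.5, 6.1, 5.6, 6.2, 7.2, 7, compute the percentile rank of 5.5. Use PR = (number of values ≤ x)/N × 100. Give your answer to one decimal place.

45.5

N = 11.
Strictly below 5.5: 2. Equal to 5.5: 3.
PR = 5/11 × 100 = 45.5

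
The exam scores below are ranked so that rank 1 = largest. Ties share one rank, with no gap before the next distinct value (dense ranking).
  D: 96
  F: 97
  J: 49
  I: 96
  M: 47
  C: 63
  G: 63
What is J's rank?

4

Sorted (descending): 97, 96, 96, 63, 63, 49, 47
The 2 values of 96 share dense rank 2.
The 2 values of 63 share dense rank 3.
Remaining distinct values take the next consecutive integers.
J has value 49 → rank 4.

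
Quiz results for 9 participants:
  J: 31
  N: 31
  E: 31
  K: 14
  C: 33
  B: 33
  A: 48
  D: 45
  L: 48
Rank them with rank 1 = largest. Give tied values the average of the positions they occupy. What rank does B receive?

Sorted (descending): 48, 48, 45, 33, 33, 31, 31, 31, 14
The 2 values of 48 occupy positions 1–2 → average rank (1+2)/2 = 1.5.
The 2 values of 33 occupy positions 4–5 → average rank (4+5)/2 = 4.5.
The 3 values of 31 occupy positions 6–8 → average rank 7.
B has value 33 → rank 4.5.

4.5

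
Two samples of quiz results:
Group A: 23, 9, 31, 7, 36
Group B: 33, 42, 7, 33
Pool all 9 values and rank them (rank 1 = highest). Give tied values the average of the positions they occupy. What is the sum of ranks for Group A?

28.5

Sorted (descending): 42, 36, 33, 33, 31, 23, 9, 7, 7
The 2 values of 33 occupy positions 3–4 → average rank (3+4)/2 = 3.5.
The 2 values of 7 occupy positions 8–9 → average rank (8+9)/2 = 8.5.
Group A values → pooled ranks: 23→6, 9→7, 31→5, 7→8.5, 36→2
Rank sum = 6 + 7 + 5 + 8.5 + 2 = 28.5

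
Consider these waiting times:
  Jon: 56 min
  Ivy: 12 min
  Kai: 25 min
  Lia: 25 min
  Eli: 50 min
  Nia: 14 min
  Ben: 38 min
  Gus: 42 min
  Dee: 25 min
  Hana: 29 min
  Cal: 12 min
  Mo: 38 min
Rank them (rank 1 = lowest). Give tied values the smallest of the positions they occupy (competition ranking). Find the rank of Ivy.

1

Sorted (ascending): 12, 12, 14, 25, 25, 25, 29, 38, 38, 42, 50, 56
The 2 values of 12 occupy positions 1–2 → each gets rank 1.
The 3 values of 25 occupy positions 4–6 → each gets rank 4.
The 2 values of 38 occupy positions 8–9 → each gets rank 8.
Ivy has value 12 min → rank 1.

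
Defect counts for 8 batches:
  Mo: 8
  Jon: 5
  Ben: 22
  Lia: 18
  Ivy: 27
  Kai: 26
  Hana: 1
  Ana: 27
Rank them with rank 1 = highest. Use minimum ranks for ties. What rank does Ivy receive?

Sorted (descending): 27, 27, 26, 22, 18, 8, 5, 1
The 2 values of 27 occupy positions 1–2 → each gets rank 1.
Ivy has value 27 → rank 1.

1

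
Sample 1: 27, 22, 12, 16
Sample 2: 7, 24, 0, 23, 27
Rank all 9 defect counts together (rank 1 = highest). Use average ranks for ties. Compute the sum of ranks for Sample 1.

Sorted (descending): 27, 27, 24, 23, 22, 16, 12, 7, 0
The 2 values of 27 occupy positions 1–2 → average rank (1+2)/2 = 1.5.
Sample 1 values → pooled ranks: 27→1.5, 22→5, 12→7, 16→6
Rank sum = 1.5 + 5 + 7 + 6 = 19.5

19.5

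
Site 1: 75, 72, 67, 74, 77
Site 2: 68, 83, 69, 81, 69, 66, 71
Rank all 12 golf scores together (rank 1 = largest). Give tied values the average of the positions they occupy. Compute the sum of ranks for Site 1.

Sorted (descending): 83, 81, 77, 75, 74, 72, 71, 69, 69, 68, 67, 66
The 2 values of 69 occupy positions 8–9 → average rank (8+9)/2 = 8.5.
Site 1 values → pooled ranks: 75→4, 72→6, 67→11, 74→5, 77→3
Rank sum = 4 + 6 + 11 + 5 + 3 = 29

29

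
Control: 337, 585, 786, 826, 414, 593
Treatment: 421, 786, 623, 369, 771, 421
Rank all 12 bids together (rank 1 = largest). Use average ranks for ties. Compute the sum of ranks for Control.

38.5

Sorted (descending): 826, 786, 786, 771, 623, 593, 585, 421, 421, 414, 369, 337
The 2 values of 786 occupy positions 2–3 → average rank (2+3)/2 = 2.5.
The 2 values of 421 occupy positions 8–9 → average rank (8+9)/2 = 8.5.
Control values → pooled ranks: 337→12, 585→7, 786→2.5, 826→1, 414→10, 593→6
Rank sum = 12 + 7 + 2.5 + 1 + 10 + 6 = 38.5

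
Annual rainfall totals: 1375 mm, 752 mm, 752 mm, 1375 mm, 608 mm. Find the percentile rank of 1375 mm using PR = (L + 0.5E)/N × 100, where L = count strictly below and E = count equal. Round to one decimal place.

80.0

N = 5.
Strictly below 1375: 3. Equal to 1375: 2.
PR = (3 + 0.5·2)/5 × 100 = 80.0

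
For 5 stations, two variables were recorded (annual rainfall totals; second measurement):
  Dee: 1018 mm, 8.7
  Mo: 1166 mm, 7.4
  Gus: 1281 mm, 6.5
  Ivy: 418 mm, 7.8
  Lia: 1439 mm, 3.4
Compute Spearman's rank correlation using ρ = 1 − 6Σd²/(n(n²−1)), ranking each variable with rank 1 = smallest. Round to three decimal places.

-0.900

Ranks of variable 1: 2, 3, 4, 1, 5
Ranks of variable 2: 5, 3, 2, 4, 1
d = r₁ − r₂: -3, 0, 2, -3, 4
d²: 9, 0, 4, 9, 16; Σd² = 38
ρ = 1 − 6·38/(5·24) = 1 − 228/120 = -0.900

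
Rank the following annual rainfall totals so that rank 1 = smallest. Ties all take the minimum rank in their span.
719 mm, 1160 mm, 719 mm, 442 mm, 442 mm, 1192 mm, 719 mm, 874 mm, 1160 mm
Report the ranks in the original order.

Sorted (ascending): 442, 442, 719, 719, 719, 874, 1160, 1160, 1192
The 2 values of 442 occupy positions 1–2 → each gets rank 1.
The 3 values of 719 occupy positions 3–5 → each gets rank 3.
The 2 values of 1160 occupy positions 7–8 → each gets rank 7.

3, 7, 3, 1, 1, 9, 3, 6, 7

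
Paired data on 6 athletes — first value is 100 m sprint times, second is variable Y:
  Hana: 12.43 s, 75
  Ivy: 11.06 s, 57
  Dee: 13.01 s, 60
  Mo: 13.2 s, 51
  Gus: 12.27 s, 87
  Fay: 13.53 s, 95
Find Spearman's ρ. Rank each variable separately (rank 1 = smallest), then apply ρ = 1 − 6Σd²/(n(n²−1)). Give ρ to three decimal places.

Ranks of variable 1: 3, 1, 4, 5, 2, 6
Ranks of variable 2: 4, 2, 3, 1, 5, 6
d = r₁ − r₂: -1, -1, 1, 4, -3, 0
d²: 1, 1, 1, 16, 9, 0; Σd² = 28
ρ = 1 − 6·28/(6·35) = 1 − 168/210 = 0.200

0.200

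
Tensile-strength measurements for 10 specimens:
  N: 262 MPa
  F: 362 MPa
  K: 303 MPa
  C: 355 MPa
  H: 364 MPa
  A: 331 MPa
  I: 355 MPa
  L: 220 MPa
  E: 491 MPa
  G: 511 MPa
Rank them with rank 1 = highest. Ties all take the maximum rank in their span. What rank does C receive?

6

Sorted (descending): 511, 491, 364, 362, 355, 355, 331, 303, 262, 220
The 2 values of 355 occupy positions 5–6 → each gets rank 6.
C has value 355 MPa → rank 6.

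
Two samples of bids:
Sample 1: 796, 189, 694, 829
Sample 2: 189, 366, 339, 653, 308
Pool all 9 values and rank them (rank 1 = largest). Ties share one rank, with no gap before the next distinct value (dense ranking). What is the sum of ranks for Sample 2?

30

Sorted (descending): 829, 796, 694, 653, 366, 339, 308, 189, 189
The 2 values of 189 share dense rank 8.
Remaining distinct values take the next consecutive integers.
Sample 2 values → pooled ranks: 189→8, 366→5, 339→6, 653→4, 308→7
Rank sum = 8 + 5 + 6 + 4 + 7 = 30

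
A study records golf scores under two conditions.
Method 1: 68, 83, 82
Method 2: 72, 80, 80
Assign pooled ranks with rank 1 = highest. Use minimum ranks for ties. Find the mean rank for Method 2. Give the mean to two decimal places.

Sorted (descending): 83, 82, 80, 80, 72, 68
The 2 values of 80 occupy positions 3–4 → each gets rank 3.
Method 2 values → pooled ranks: 72→5, 80→3, 80→3
Mean rank = (5 + 3 + 3) / 3 = 3.67

3.67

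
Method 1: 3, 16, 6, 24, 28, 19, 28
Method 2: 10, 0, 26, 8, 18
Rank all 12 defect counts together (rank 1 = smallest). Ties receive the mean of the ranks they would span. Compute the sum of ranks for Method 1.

51

Sorted (ascending): 0, 3, 6, 8, 10, 16, 18, 19, 24, 26, 28, 28
The 2 values of 28 occupy positions 11–12 → average rank (11+12)/2 = 11.5.
Method 1 values → pooled ranks: 3→2, 16→6, 6→3, 24→9, 28→11.5, 19→8, 28→11.5
Rank sum = 2 + 6 + 3 + 9 + 11.5 + 8 + 11.5 = 51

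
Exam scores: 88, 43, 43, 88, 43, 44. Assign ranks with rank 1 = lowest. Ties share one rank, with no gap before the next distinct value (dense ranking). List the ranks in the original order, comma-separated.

Sorted (ascending): 43, 43, 43, 44, 88, 88
The 3 values of 43 share dense rank 1.
The 2 values of 88 share dense rank 3.
Remaining distinct values take the next consecutive integers.

3, 1, 1, 3, 1, 2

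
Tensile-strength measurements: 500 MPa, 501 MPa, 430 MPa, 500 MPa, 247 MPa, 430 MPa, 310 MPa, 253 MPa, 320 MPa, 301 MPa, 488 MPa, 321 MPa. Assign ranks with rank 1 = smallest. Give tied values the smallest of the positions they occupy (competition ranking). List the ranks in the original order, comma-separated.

10, 12, 7, 10, 1, 7, 4, 2, 5, 3, 9, 6

Sorted (ascending): 247, 253, 301, 310, 320, 321, 430, 430, 488, 500, 500, 501
The 2 values of 430 occupy positions 7–8 → each gets rank 7.
The 2 values of 500 occupy positions 10–11 → each gets rank 10.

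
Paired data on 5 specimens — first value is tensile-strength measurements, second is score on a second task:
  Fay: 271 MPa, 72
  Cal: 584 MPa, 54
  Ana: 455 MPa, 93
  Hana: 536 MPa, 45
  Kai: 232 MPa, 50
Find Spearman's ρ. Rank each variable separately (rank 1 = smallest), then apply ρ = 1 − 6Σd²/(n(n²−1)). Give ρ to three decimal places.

Ranks of variable 1: 2, 5, 3, 4, 1
Ranks of variable 2: 4, 3, 5, 1, 2
d = r₁ − r₂: -2, 2, -2, 3, -1
d²: 4, 4, 4, 9, 1; Σd² = 22
ρ = 1 − 6·22/(5·24) = 1 − 132/120 = -0.100

-0.100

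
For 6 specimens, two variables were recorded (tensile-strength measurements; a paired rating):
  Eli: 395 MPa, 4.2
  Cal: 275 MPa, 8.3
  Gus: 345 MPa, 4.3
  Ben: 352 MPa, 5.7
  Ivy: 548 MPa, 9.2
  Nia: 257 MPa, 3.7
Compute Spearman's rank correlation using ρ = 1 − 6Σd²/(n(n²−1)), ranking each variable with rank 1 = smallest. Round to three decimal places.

0.486

Ranks of variable 1: 5, 2, 3, 4, 6, 1
Ranks of variable 2: 2, 5, 3, 4, 6, 1
d = r₁ − r₂: 3, -3, 0, 0, 0, 0
d²: 9, 9, 0, 0, 0, 0; Σd² = 18
ρ = 1 − 6·18/(6·35) = 1 − 108/210 = 0.486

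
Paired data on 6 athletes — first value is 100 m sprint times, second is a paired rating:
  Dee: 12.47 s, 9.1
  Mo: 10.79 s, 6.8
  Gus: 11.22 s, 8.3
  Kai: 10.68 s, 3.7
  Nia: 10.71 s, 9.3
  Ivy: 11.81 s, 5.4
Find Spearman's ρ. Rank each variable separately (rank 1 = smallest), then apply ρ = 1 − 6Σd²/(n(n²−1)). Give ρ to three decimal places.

Ranks of variable 1: 6, 3, 4, 1, 2, 5
Ranks of variable 2: 5, 3, 4, 1, 6, 2
d = r₁ − r₂: 1, 0, 0, 0, -4, 3
d²: 1, 0, 0, 0, 16, 9; Σd² = 26
ρ = 1 − 6·26/(6·35) = 1 − 156/210 = 0.257

0.257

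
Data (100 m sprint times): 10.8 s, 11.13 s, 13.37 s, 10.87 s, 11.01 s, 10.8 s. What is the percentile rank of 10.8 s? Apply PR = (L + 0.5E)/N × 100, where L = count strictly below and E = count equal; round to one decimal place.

16.7

N = 6.
Strictly below 10.8: 0. Equal to 10.8: 2.
PR = (0 + 0.5·2)/6 × 100 = 16.7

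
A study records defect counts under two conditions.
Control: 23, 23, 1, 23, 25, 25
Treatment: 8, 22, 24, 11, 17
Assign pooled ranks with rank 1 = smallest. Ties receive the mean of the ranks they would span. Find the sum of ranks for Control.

Sorted (ascending): 1, 8, 11, 17, 22, 23, 23, 23, 24, 25, 25
The 3 values of 23 occupy positions 6–8 → average rank 7.
The 2 values of 25 occupy positions 10–11 → average rank (10+11)/2 = 10.5.
Control values → pooled ranks: 23→7, 23→7, 1→1, 23→7, 25→10.5, 25→10.5
Rank sum = 7 + 7 + 1 + 7 + 10.5 + 10.5 = 43

43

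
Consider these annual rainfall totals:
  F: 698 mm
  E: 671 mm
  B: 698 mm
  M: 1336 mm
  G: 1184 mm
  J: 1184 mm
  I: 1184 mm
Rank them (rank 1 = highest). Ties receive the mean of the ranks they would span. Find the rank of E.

7

Sorted (descending): 1336, 1184, 1184, 1184, 698, 698, 671
The 3 values of 1184 occupy positions 2–4 → average rank 3.
The 2 values of 698 occupy positions 5–6 → average rank (5+6)/2 = 5.5.
E has value 671 mm → rank 7.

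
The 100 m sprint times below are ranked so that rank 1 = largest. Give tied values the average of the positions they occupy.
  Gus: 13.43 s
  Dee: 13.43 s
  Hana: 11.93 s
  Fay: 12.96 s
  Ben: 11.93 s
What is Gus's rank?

1.5

Sorted (descending): 13.43, 13.43, 12.96, 11.93, 11.93
The 2 values of 13.43 occupy positions 1–2 → average rank (1+2)/2 = 1.5.
The 2 values of 11.93 occupy positions 4–5 → average rank (4+5)/2 = 4.5.
Gus has value 13.43 s → rank 1.5.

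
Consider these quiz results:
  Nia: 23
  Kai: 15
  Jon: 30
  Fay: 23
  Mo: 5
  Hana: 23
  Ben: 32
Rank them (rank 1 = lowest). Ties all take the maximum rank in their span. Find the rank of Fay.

5

Sorted (ascending): 5, 15, 23, 23, 23, 30, 32
The 3 values of 23 occupy positions 3–5 → each gets rank 5.
Fay has value 23 → rank 5.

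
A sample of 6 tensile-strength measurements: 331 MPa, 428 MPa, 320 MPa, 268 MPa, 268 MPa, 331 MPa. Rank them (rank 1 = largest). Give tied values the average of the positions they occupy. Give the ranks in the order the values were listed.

Sorted (descending): 428, 331, 331, 320, 268, 268
The 2 values of 331 occupy positions 2–3 → average rank (2+3)/2 = 2.5.
The 2 values of 268 occupy positions 5–6 → average rank (5+6)/2 = 5.5.

2.5, 1, 4, 5.5, 5.5, 2.5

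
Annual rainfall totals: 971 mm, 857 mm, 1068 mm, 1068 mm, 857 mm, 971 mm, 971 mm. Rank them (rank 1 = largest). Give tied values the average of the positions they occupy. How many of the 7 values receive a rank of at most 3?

2

Sorted (descending): 1068, 1068, 971, 971, 971, 857, 857
The 2 values of 1068 occupy positions 1–2 → average rank (1+2)/2 = 1.5.
The 3 values of 971 occupy positions 3–5 → average rank 4.
The 2 values of 857 occupy positions 6–7 → average rank (6+7)/2 = 6.5.
Ranks ≤ 3: {1.5, 1.5} → 2 values.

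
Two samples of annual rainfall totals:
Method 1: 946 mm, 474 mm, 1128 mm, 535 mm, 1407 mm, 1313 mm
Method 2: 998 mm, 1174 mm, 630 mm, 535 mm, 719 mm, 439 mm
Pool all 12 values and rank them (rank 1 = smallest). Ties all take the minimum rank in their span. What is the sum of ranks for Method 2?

33

Sorted (ascending): 439, 474, 535, 535, 630, 719, 946, 998, 1128, 1174, 1313, 1407
The 2 values of 535 occupy positions 3–4 → each gets rank 3.
Method 2 values → pooled ranks: 998→8, 1174→10, 630→5, 535→3, 719→6, 439→1
Rank sum = 8 + 10 + 5 + 3 + 6 + 1 = 33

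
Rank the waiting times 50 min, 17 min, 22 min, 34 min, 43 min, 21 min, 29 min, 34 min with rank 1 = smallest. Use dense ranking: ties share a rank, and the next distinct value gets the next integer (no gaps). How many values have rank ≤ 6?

Sorted (ascending): 17, 21, 22, 29, 34, 34, 43, 50
The 2 values of 34 share dense rank 5.
Remaining distinct values take the next consecutive integers.
Ranks ≤ 6: {1, 2, 3, 4, 5, 5, 6} → 7 values.

7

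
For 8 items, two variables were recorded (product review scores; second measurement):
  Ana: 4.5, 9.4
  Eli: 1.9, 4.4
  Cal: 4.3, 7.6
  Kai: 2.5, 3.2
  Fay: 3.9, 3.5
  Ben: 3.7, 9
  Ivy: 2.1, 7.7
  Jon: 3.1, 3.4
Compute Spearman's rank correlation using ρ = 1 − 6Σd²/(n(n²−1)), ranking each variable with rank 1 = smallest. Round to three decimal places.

Ranks of variable 1: 8, 1, 7, 3, 6, 5, 2, 4
Ranks of variable 2: 8, 4, 5, 1, 3, 7, 6, 2
d = r₁ − r₂: 0, -3, 2, 2, 3, -2, -4, 2
d²: 0, 9, 4, 4, 9, 4, 16, 4; Σd² = 50
ρ = 1 − 6·50/(8·63) = 1 − 300/504 = 0.405

0.405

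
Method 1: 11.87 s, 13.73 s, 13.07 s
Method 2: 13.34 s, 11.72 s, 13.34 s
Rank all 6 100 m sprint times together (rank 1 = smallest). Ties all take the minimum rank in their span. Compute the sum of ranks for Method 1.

Sorted (ascending): 11.72, 11.87, 13.07, 13.34, 13.34, 13.73
The 2 values of 13.34 occupy positions 4–5 → each gets rank 4.
Method 1 values → pooled ranks: 11.87→2, 13.73→6, 13.07→3
Rank sum = 2 + 6 + 3 = 11

11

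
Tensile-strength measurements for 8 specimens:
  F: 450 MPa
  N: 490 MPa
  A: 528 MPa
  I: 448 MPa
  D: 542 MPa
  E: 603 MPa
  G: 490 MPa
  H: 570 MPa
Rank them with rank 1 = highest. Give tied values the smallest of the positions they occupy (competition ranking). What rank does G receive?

Sorted (descending): 603, 570, 542, 528, 490, 490, 450, 448
The 2 values of 490 occupy positions 5–6 → each gets rank 5.
G has value 490 MPa → rank 5.

5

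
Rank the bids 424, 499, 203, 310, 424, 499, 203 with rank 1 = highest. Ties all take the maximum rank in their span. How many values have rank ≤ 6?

Sorted (descending): 499, 499, 424, 424, 310, 203, 203
The 2 values of 499 occupy positions 1–2 → each gets rank 2.
The 2 values of 424 occupy positions 3–4 → each gets rank 4.
The 2 values of 203 occupy positions 6–7 → each gets rank 7.
Ranks ≤ 6: {2, 2, 4, 4, 5} → 5 values.

5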